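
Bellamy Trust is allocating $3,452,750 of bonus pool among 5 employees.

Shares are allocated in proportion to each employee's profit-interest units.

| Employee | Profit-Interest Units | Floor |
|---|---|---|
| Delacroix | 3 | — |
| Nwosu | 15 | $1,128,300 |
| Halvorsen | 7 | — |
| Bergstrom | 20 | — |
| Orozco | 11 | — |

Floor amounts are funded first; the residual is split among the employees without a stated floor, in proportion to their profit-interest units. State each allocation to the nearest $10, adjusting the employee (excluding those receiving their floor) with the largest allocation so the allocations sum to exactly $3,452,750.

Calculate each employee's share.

Delacroix: $170,080 | Nwosu: $1,128,300 | Halvorsen: $396,860 | Bergstrom: $1,133,880 | Orozco: $623,630

Fund the minimums — Nwosu $1,128,300. Remaining pool $2,324,450.
Remaining pool split over remaining profit-interest units 41: Delacroix 170,081.71 → $170,080; Halvorsen 396,857.32 → $396,860; Bergstrom 1,133,878.05 → $1,133,880; Orozco 623,632.93 → $623,630.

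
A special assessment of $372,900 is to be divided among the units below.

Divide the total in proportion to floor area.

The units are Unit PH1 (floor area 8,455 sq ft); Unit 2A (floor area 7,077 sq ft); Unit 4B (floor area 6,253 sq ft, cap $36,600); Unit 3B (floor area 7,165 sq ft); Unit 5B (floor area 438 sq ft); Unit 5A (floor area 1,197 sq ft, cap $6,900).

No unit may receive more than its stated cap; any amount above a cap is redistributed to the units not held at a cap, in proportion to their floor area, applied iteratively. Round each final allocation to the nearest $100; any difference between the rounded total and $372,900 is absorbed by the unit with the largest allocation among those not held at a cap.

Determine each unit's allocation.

Unit PH1: $120,400 · Unit 2A: $100,800 · Unit 4B: $36,600 · Unit 3B: $102,000 · Unit 5B: $6,200 · Unit 5A: $6,900

Floor area total: 30,585.
Proportional shares (ignoring caps): Unit PH1 103,085.48; Unit 2A 86,284.56; Unit 4B 76,238.15; Unit 3B 87,357.48; Unit 5B 5,340.21; Unit 5A 14,594.12.
Capped: Unit 4B ($36,600), Unit 5A ($6,900); balance $329,400 reallocated over remaining floor area 23,135.
Redistributed shares: Unit PH1 120,383.70 → $120,400; Unit 2A 100,763.51 → $100,800; Unit 3B 102,016.47 → $102,000; Unit 5B 6,236.32 → $6,200.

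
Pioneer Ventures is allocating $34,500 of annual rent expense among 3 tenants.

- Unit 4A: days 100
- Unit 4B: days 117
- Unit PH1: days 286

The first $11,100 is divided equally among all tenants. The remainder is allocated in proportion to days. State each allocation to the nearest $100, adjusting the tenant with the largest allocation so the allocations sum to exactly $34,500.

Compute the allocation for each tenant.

Unit 4A: $8,400 · Unit 4B: $9,100 · Unit PH1: $17,000

First tranche $11,100 split equally: $3,700 each.
Remainder $23,400 by days (total 503): Unit 4A 4,652.09 → $4,700; Unit 4B 5,442.94 → $5,400; Unit PH1 13,304.97 → $13,300.
Totals: Unit 4A $3,700 + $4,700 = $8,400; Unit 4B $3,700 + $5,400 = $9,100; Unit PH1 $3,700 + $13,300 = $17,000.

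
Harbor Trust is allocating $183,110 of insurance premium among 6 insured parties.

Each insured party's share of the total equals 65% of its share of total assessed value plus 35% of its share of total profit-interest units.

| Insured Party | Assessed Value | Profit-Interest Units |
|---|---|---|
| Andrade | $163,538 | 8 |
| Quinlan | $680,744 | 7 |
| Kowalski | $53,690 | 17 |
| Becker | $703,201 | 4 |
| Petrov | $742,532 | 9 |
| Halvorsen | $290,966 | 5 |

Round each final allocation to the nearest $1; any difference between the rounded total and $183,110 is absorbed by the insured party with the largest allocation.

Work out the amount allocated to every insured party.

Totals — assessed value 2,634,671, profit-interest units 50.
Composite weights (65% assessed value + 35% profit-interest units): Andrade 0.0963; Quinlan 0.2169; Kowalski 0.1322; Becker 0.2015; Petrov 0.2462; Halvorsen 0.1068.
Raw shares: Andrade 17,642.00; Quinlan 39,725.06; Kowalski 24,215.54; Becker 36,894.25; Petrov 45,079.88; Halvorsen 19,553.27.
Rounded to nearest $1: Andrade $17,642; Quinlan $39,725; Kowalski $24,216; Becker $36,894; Petrov $45,080; Halvorsen $19,553. Sum = $183,110.
Sum already equals the total — no adjustment.

Andrade: $17,642 · Quinlan: $39,725 · Kowalski: $24,216 · Becker: $36,894 · Petrov: $45,080 · Halvorsen: $19,553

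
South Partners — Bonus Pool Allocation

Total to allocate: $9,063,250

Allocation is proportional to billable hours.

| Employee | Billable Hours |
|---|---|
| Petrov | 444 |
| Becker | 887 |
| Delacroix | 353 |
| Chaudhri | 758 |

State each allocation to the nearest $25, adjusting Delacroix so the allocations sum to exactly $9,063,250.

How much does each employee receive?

Petrov: $1,647,875 · Becker: $3,292,025 · Delacroix: $1,310,100 · Chaudhri: $2,813,250

Combined billable hours = 2,442.
Pro-rata amounts: Petrov 444/2,442 × $9,063,250 = 1,647,863.64; Becker 887/2,442 × $9,063,250 = 3,292,015.87; Delacroix 353/2,442 × $9,063,250 = 1,310,125.82; Chaudhri 758/2,442 × $9,063,250 = 2,813,244.68.
Rounded to nearest $25: Petrov $1,647,875; Becker $3,292,025; Delacroix $1,310,125; Chaudhri $2,813,250. Sum = $9,063,275.
Difference $9,063,250 − $9,063,275 = −$25 applied to Delacroix: Delacroix becomes $1,310,100.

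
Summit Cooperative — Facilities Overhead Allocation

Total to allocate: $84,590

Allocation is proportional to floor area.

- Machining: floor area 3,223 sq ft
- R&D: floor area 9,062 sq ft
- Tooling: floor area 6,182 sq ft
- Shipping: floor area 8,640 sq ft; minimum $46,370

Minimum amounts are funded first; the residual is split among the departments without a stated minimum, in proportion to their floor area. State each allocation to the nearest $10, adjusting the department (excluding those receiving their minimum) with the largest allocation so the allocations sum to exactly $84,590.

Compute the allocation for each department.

Minimums first: Shipping $46,370. Remaining pool $38,220.
Remaining pool split over remaining floor area 18,467: Machining 6,670.44 → $6,670; R&D 18,755.06 → $18,760; Tooling 12,794.50 → $12,790.

Machining: $6,670; R&D: $18,760; Tooling: $12,790; Shipping: $46,370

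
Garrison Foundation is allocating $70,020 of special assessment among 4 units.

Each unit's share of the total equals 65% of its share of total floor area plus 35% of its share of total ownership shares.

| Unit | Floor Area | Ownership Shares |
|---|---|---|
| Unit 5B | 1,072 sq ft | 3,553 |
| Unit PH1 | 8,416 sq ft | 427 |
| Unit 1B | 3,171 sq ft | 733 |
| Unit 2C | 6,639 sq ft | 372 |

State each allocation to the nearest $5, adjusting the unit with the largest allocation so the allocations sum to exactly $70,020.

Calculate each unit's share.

Unit 5B: $19,650 | Unit PH1: $21,910 | Unit 1B: $11,010 | Unit 2C: $17,450

Totals — floor area 19,298, ownership shares 5,085.
Blended shares (65% floor area + 35% ownership shares): Unit 5B 0.2807; Unit PH1 0.3129; Unit 1B 0.1573; Unit 2C 0.2492.
Unrounded shares: Unit 5B 19,651.81; Unit PH1 21,906.47; Unit 1B 11,011.26; Unit 2C 17,450.47.
At nearest $5: Unit 5B $19,650; Unit PH1 $21,905; Unit 1B $11,010; Unit 2C $17,450. Sum = $70,015.
Difference $70,020 − $70,015 = +$5 applied to largest allocation (Unit PH1): Unit PH1 becomes $21,910.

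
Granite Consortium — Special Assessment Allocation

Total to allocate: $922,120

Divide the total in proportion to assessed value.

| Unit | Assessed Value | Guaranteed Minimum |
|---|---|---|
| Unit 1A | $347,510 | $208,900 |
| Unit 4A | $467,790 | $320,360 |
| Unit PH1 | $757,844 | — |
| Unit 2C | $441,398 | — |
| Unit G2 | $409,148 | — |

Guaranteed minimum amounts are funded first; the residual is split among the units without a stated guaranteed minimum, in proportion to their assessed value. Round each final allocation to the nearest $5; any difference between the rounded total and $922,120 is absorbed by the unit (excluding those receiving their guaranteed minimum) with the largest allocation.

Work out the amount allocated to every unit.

Unit 1A: $208,900 | Unit 4A: $320,360 | Unit PH1: $185,110 | Unit 2C: $107,815 | Unit G2: $99,935

Guaranteed amounts: Unit 1A $208,900; Unit 4A $320,360. Residual $392,860.
Residual split over remaining assessed value 1,608,390: Unit PH1 185,108.46 → $185,110; Unit 2C 107,814.41 → $107,815; Unit G2 99,937.13 → $99,935.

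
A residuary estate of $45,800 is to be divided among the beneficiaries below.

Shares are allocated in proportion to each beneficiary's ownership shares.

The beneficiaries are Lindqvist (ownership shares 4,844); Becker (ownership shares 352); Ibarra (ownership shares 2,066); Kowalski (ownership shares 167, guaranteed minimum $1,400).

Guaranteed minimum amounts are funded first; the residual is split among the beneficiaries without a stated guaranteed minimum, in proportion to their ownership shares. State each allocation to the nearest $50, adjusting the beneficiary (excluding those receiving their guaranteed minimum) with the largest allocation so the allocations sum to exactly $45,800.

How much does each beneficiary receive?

Minimums first: Kowalski $1,400. Residual $44,400.
Residual split over remaining ownership shares 7,262: Lindqvist 29,616.30 → $29,600; Becker 2,152.13 → $2,150; Ibarra 12,631.56 → $12,650.

Lindqvist: $29,600; Becker: $2,150; Ibarra: $12,650; Kowalski: $1,400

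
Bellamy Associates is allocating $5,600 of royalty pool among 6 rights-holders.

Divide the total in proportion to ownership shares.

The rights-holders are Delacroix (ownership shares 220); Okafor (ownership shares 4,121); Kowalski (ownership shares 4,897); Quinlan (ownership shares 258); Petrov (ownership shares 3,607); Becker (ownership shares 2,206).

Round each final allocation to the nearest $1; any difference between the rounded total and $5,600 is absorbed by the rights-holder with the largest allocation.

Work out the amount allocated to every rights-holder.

Delacroix: $80 | Okafor: $1,507 | Kowalski: $1,793 | Quinlan: $94 | Petrov: $1,319 | Becker: $807

Combined ownership shares = 15,309.
Raw shares: Delacroix 220/15,309 × $5,600 = 80.48; Okafor 4,121/15,309 × $5,600 = 1,507.45; Kowalski 4,897/15,309 × $5,600 = 1,791.31; Quinlan 258/15,309 × $5,600 = 94.38; Petrov 3,607/15,309 × $5,600 = 1,319.43; Becker 2,206/15,309 × $5,600 = 806.95.
After rounding ($1): Delacroix $80; Okafor $1,507; Kowalski $1,791; Quinlan $94; Petrov $1,319; Becker $807. Sum = $5,598.
Difference $5,600 − $5,598 = +$2 applied to largest allocation (Kowalski): Kowalski becomes $1,793.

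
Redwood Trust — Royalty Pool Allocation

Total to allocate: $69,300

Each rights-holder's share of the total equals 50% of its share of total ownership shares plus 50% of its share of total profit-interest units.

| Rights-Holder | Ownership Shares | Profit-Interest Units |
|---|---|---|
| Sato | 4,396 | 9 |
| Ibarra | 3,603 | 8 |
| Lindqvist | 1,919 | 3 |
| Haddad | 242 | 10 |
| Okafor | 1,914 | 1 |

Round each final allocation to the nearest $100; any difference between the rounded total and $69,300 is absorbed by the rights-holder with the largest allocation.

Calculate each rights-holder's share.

Totals — ownership shares 12,074, profit-interest units 31.
Combined weights (50% ownership shares + 50% profit-interest units): Sato 0.3272; Ibarra 0.2782; Lindqvist 0.1279; Haddad 0.1713; Okafor 0.0954.
Raw shares: Sato 22,675.33; Ibarra 19,281.84; Lindqvist 8,860.38; Haddad 11,871.91; Okafor 6,610.54.
After rounding ($100): Sato $22,700; Ibarra $19,300; Lindqvist $8,900; Haddad $11,900; Okafor $6,600. Sum = $69,400.
Difference $69,300 − $69,400 = −$100 applied to largest allocation (Sato): Sato becomes $22,600.

Sato: $22,600 | Ibarra: $19,300 | Lindqvist: $8,900 | Haddad: $11,900 | Okafor: $6,600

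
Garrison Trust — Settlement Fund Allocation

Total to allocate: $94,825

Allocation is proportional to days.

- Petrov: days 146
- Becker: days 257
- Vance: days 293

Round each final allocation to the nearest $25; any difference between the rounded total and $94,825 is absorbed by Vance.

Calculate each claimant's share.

Petrov: $19,900; Becker: $35,025; Vance: $39,900

Total days = 696.
Proportional shares: Petrov 146/696 × $94,825 = 19,891.45; Becker 257/696 × $94,825 = 35,014.40; Vance 293/696 × $94,825 = 39,919.15.
Rounded to nearest $25: Petrov $19,900; Becker $35,025; Vance $39,925. Sum = $94,850.
Difference $94,825 − $94,850 = −$25 applied to Vance: Vance becomes $39,900.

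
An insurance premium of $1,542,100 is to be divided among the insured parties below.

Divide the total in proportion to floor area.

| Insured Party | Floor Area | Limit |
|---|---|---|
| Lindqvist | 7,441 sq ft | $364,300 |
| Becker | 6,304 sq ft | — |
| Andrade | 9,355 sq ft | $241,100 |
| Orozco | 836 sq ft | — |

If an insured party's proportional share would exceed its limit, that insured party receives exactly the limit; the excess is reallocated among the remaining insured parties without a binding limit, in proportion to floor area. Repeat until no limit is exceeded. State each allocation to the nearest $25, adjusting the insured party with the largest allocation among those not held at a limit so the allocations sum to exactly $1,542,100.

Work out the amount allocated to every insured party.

Lindqvist: $364,300; Becker: $827,025; Andrade: $241,100; Orozco: $109,675

Sum of floor area: 23,936.
Pro-rata shares before constraints: Lindqvist 479,393.64; Becker 406,141.31; Andrade 602,704.94; Orozco 53,860.11.
Held at cap: Lindqvist ($364,300), Andrade ($241,100); balance $936,700 reallocated over remaining floor area 7,140.
Remaining shares: Becker 827,024.76 → $827,025; Orozco 109,675.24 → $109,675.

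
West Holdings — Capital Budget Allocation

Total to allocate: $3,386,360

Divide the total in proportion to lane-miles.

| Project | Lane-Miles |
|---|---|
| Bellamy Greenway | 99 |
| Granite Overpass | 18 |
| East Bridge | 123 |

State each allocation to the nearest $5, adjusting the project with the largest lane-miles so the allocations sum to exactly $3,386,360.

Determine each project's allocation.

Lane-miles total: 99 + 18 + 123 = 240.
Pro-rata amounts: Bellamy Greenway 1,396,873.50; Granite Overpass 253,977.00; East Bridge 1,735,509.50.
After rounding ($5): Bellamy Greenway $1,396,875; Granite Overpass $253,975; East Bridge $1,735,510. Sum = $3,386,360.
Rounded total matches; no reconciliation needed.

Bellamy Greenway: $1,396,875 · Granite Overpass: $253,975 · East Bridge: $1,735,510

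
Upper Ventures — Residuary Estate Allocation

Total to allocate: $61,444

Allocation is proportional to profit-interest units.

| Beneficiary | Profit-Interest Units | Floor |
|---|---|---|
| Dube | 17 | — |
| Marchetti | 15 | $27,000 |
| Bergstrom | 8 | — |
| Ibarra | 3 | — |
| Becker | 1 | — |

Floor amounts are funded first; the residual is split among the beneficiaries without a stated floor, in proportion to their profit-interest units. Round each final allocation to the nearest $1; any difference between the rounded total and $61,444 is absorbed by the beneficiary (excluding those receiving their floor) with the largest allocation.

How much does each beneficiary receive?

Dube: $20,191 · Marchetti: $27,000 · Bergstrom: $9,502 · Ibarra: $3,563 · Becker: $1,188

Minimums first: Marchetti $27,000. Residual $34,444.
Residual split over remaining profit-interest units 29: Dube 20,191.31 → $20,191; Bergstrom 9,501.79 → $9,502; Ibarra 3,563.17 → $3,563; Becker 1,187.72 → $1,188.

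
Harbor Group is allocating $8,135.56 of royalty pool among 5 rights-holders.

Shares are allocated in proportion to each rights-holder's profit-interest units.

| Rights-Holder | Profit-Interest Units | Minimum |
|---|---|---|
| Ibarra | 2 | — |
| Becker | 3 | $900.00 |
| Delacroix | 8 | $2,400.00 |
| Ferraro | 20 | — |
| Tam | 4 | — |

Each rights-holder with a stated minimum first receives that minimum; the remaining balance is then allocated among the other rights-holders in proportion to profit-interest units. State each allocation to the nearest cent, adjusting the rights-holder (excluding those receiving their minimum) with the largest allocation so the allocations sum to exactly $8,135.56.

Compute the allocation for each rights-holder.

Ibarra: $371.97 | Becker: $900.00 | Delacroix: $2,400.00 | Ferraro: $3,719.66 | Tam: $743.93

Fund the minimums — Becker $900.00; Delacroix $2,400.00. Remaining pool $4,835.56.
Remaining pool split over remaining profit-interest units 26: Ibarra 371.9662 → $371.97; Ferraro 3,719.6615 → $3,719.66; Tam 743.9323 → $743.93.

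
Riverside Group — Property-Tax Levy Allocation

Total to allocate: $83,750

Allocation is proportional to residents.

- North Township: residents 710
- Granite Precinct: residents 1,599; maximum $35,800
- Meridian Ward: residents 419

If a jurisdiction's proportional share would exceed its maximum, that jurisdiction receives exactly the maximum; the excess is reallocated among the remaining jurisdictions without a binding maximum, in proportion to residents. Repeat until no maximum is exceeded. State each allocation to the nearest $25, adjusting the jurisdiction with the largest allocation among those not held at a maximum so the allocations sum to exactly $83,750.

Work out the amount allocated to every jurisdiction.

North Township: $30,150 | Granite Precinct: $35,800 | Meridian Ward: $17,800

Sum of residents: 2,728.
Pro-rata shares before constraints: North Township 21,797.10; Granite Precinct 49,089.53; Meridian Ward 12,863.36.
Held at cap: Granite Precinct ($35,800); residual $47,950 reallocated over remaining residents 1,129.
Shares after redistribution: North Township 30,154.56 → $30,150; Meridian Ward 17,795.44 → $17,800.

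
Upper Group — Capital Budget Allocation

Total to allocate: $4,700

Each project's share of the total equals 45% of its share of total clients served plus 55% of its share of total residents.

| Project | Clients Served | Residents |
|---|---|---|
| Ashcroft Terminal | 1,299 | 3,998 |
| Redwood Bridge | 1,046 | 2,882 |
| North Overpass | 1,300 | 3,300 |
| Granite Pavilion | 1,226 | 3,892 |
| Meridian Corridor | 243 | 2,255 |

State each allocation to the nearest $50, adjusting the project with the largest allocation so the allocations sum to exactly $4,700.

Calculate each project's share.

Ashcroft Terminal: $1,200 | Redwood Bridge: $900 | North Overpass: $1,050 | Granite Pavilion: $1,100 | Meridian Corridor: $450

Clients served total 5,114; residents total 16,327.
Composite weights (45% clients served + 55% residents): Ashcroft Terminal 0.2490; Redwood Bridge 0.1891; North Overpass 0.2256; Granite Pavilion 0.2390; Meridian Corridor 0.0973.
Pro-rata amounts: Ashcroft Terminal 1,170.22; Redwood Bridge 888.89; North Overpass 1,060.12; Granite Pavilion 1,123.25; Meridian Corridor 457.52.
At nearest $50: Ashcroft Terminal $1,150; Redwood Bridge $900; North Overpass $1,050; Granite Pavilion $1,100; Meridian Corridor $450. Sum = $4,650.
Difference $4,700 − $4,650 = +$50 applied to largest allocation (Ashcroft Terminal): Ashcroft Terminal becomes $1,200.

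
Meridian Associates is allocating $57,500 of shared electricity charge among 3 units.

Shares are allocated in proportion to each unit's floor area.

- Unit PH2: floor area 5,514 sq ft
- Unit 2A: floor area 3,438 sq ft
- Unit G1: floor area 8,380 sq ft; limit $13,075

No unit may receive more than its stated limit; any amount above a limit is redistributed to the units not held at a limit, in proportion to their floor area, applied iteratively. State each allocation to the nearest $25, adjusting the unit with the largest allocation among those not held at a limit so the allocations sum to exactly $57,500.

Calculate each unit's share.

Unit PH2: $27,375 · Unit 2A: $17,050 · Unit G1: $13,075

Combined floor area = 17,332.
Proportional shares (ignoring caps): Unit PH2 18,293.04; Unit 2A 11,405.78; Unit G1 27,801.18.
Capped: Unit G1 ($13,075); balance $44,425 reallocated over remaining floor area 8,952.
Shares after redistribution: Unit PH2 27,363.66 → $27,375; Unit 2A 17,061.34 → $17,050.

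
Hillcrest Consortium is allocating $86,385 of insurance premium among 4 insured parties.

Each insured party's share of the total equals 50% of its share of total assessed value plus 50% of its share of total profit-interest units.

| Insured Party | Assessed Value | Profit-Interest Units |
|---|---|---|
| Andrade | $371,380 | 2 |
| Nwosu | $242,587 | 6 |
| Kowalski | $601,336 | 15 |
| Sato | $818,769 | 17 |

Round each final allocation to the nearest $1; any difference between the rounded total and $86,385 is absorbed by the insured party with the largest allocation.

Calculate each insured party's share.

Assessed value total 2,034,072; profit-interest units total 40.
Blended shares (50% assessed value + 50% profit-interest units): Andrade 0.1163; Nwosu 0.1346; Kowalski 0.3353; Sato 0.4138.
Proportional shares: Andrade 10,045.69; Nwosu 11,630.09; Kowalski 28,966.26; Sato 35,742.96.
After rounding ($1): Andrade $10,046; Nwosu $11,630; Kowalski $28,966; Sato $35,743. Sum = $86,385.
Sum already equals the total — no adjustment.

Andrade: $10,046; Nwosu: $11,630; Kowalski: $28,966; Sato: $35,743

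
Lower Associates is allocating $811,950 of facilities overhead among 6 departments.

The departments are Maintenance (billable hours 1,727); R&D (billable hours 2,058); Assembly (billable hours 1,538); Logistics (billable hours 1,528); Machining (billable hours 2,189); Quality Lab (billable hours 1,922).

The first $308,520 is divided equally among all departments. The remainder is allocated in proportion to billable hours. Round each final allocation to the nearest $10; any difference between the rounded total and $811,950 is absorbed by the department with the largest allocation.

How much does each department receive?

Equal tier: $308,520 ÷ 6 = $51,420 apiece.
Remainder $503,430 by billable hours (total 10,962): Maintenance 79,312.50 → $79,310; R&D 94,513.68 → $94,510; Assembly 70,632.67 → $70,630; Logistics 70,173.42 → $70,170; Machining 100,529.85 → $100,530; Quality Lab 88,267.88 → $88,270.
Rounding difference +$10 on remainder applied to Machining.
Totals: Maintenance $51,420 + $79,310 = $130,730; R&D $51,420 + $94,510 = $145,930; Assembly $51,420 + $70,630 = $122,050; Logistics $51,420 + $70,170 = $121,590; Machining $51,420 + $100,540 = $151,960; Quality Lab $51,420 + $88,270 = $139,690.

Maintenance: $130,730; R&D: $145,930; Assembly: $122,050; Logistics: $121,590; Machining: $151,960; Quality Lab: $139,690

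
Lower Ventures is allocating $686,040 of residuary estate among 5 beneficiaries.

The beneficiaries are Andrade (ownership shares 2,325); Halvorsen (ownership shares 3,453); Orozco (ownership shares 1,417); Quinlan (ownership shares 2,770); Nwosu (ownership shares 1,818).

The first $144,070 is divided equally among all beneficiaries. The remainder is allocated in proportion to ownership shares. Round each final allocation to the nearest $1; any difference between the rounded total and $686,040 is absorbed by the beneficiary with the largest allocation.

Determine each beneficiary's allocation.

$144,070 shared equally gives $28,814 per beneficiary.
Remainder $541,970 by ownership shares (total 11,783): Andrade 106,940.53 → $106,941; Halvorsen 158,823.93 → $158,824; Orozco 65,176.23 → $65,176; Quinlan 127,408.72 → $127,409; Nwosu 83,620.59 → $83,621.
Rounding difference −$1 on remainder applied to Halvorsen.
Totals: Andrade $28,814 + $106,941 = $135,755; Halvorsen $28,814 + $158,823 = $187,637; Orozco $28,814 + $65,176 = $93,990; Quinlan $28,814 + $127,409 = $156,223; Nwosu $28,814 + $83,621 = $112,435.

Andrade: $135,755 · Halvorsen: $187,637 · Orozco: $93,990 · Quinlan: $156,223 · Nwosu: $112,435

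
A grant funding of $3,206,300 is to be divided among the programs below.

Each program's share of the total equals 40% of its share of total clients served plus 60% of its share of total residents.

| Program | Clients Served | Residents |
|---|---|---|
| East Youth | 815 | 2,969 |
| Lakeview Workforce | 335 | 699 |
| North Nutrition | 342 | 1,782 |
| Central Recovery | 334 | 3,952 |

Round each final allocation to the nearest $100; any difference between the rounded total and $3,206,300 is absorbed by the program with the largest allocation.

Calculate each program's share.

East Youth: $1,180,000 · Lakeview Workforce: $378,300 · North Nutrition: $604,800 · Central Recovery: $1,043,200

Clients served total 1,826; residents total 9,402.
Composite weights (40% clients served + 60% residents): East Youth 0.3680; Lakeview Workforce 0.1180; North Nutrition 0.1886; Central Recovery 0.3254.
Unrounded shares: East Youth 1,179,926.85; Lakeview Workforce 378,317.68; North Nutrition 604,831.10; Central Recovery 1,043,224.37.
At nearest $100: East Youth $1,179,900; Lakeview Workforce $378,300; North Nutrition $604,800; Central Recovery $1,043,200. Sum = $3,206,200.
Difference $3,206,300 − $3,206,200 = +$100 applied to largest allocation (East Youth): East Youth becomes $1,180,000.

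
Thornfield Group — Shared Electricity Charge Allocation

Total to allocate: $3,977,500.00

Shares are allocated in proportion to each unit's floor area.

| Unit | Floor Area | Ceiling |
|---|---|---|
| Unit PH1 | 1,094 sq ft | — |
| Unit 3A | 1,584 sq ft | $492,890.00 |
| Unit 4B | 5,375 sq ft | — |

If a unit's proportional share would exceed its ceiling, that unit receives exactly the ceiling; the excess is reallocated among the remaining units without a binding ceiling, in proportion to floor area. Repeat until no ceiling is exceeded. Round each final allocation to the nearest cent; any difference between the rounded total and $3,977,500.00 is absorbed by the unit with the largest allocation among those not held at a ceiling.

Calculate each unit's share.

Unit PH1: $589,297.16; Unit 3A: $492,890.00; Unit 4B: $2,895,312.84

Combined floor area = 8,053.
Unconstrained shares: Unit PH1 540,343.3503; Unit 3A 782,361.8527; Unit 4B 2,654,794.7970.
Held at cap: Unit 3A ($492,890.00); remaining pool $3,484,610.00 reallocated over remaining floor area 6,469.
Shares after redistribution: Unit PH1 589,297.1618 → $589,297.16; Unit 4B 2,895,312.8382 → $2,895,312.84.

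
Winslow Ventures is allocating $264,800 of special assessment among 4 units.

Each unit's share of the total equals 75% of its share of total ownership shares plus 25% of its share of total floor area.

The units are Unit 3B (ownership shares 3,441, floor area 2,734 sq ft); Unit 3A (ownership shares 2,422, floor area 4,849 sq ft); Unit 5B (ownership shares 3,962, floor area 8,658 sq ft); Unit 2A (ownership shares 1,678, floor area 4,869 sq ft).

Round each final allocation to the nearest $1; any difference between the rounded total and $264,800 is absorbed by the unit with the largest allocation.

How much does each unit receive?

Totals — ownership shares 11,503, floor area 21,110.
Composite weights (75% ownership shares + 25% floor area): Unit 3B 0.2567; Unit 3A 0.2153; Unit 5B 0.3609; Unit 2A 0.1671.
Proportional shares: Unit 3B 67,982.78; Unit 3A 57,022.22; Unit 5B 95,555.27; Unit 2A 44,239.74.
After rounding ($1): Unit 3B $67,983; Unit 3A $57,022; Unit 5B $95,555; Unit 2A $44,240. Sum = $264,800.
Sum already equals the total — no adjustment.

Unit 3B: $67,983; Unit 3A: $57,022; Unit 5B: $95,555; Unit 2A: $44,240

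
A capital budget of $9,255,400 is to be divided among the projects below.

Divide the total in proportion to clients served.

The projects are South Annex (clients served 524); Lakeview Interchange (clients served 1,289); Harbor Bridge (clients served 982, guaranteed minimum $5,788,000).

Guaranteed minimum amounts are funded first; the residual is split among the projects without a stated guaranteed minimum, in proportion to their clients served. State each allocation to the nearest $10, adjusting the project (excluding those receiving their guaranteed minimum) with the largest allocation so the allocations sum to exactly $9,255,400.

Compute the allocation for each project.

South Annex: $1,002,160 · Lakeview Interchange: $2,465,240 · Harbor Bridge: $5,788,000

Guaranteed amounts: Harbor Bridge $5,788,000. Balance $3,467,400.
Balance split over remaining clients served 1,813: South Annex 1,002,160.84 → $1,002,160; Lakeview Interchange 2,465,239.16 → $2,465,240.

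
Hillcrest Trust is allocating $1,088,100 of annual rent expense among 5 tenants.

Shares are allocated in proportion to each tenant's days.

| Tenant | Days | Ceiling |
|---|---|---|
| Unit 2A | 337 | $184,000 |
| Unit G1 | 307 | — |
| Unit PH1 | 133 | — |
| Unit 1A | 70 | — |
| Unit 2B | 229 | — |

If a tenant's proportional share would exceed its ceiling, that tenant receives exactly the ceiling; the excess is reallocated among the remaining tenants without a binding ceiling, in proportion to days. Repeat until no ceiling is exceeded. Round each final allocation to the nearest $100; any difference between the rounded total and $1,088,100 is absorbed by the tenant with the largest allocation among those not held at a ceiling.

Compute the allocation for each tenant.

Unit 2A: $184,000 | Unit G1: $375,600 | Unit PH1: $162,700 | Unit 1A: $85,600 | Unit 2B: $280,200

Total days = 1,076.
Proportional shares (ignoring caps): Unit 2A 340,789.68; Unit G1 310,452.32; Unit PH1 134,495.63; Unit 1A 70,787.17; Unit 2B 231,575.19.
Cap binds for Unit 2A ($184,000); balance $904,100 reallocated over remaining days 739.
Shares after redistribution: Unit G1 375,586.87 → $375,600; Unit PH1 162,713.53 → $162,700; Unit 1A 85,638.70 → $85,600; Unit 2B 280,160.89 → $280,200.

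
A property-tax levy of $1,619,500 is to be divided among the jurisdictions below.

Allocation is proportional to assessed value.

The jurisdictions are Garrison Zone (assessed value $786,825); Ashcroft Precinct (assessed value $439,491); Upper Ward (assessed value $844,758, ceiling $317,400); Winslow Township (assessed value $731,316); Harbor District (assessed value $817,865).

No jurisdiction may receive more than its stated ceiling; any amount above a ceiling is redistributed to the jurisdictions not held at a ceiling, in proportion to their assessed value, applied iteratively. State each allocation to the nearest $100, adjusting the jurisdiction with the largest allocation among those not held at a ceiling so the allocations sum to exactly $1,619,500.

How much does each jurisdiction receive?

Garrison Zone: $369,100; Ashcroft Precinct: $206,200; Upper Ward: $317,400; Winslow Township: $343,100; Harbor District: $383,700

Sum of assessed value: 3,620,255.
Unconstrained shares: Garrison Zone 351,981.58; Ashcroft Precinct 196,603.74; Upper Ward 377,897.57; Winslow Township 327,149.96; Harbor District 365,867.15.
Cap binds for Upper Ward ($317,400); balance $1,302,100 reallocated over remaining assessed value 2,775,497.
Remaining shares: Garrison Zone 369,132.03 → $369,100; Ashcroft Precinct 206,183.34 → $206,200; Winslow Township 343,090.47 → $343,100; Harbor District 383,694.17 → $383,700.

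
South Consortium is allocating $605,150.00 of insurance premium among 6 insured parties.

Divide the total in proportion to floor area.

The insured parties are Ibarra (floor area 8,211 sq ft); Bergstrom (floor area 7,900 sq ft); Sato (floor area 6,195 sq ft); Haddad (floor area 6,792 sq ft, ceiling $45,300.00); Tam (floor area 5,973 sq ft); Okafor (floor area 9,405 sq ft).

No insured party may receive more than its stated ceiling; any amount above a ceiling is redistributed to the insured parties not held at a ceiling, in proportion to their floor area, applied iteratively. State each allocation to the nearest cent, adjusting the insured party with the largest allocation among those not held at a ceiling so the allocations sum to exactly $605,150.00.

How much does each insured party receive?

Sum of floor area: 44,476.
Proportional shares (ignoring caps): Ibarra 111,720.6280; Bergstrom 107,489.0952; Sato 84,290.4994; Haddad 92,413.4095; Tam 81,269.9197; Okafor 127,966.4482.
Capped: Haddad ($45,300.00); residual $559,850.00 reallocated over remaining floor area 37,684.
Redistributed shares: Ibarra 121,986.2103 → $121,986.21; Bergstrom 117,365.8582 → $117,365.86; Sato 92,035.6318 → $92,035.63; Tam 88,737.5027 → $88,737.50; Okafor 139,724.7970 → $139,724.80.

Ibarra: $121,986.21 | Bergstrom: $117,365.86 | Sato: $92,035.63 | Haddad: $45,300.00 | Tam: $88,737.50 | Okafor: $139,724.80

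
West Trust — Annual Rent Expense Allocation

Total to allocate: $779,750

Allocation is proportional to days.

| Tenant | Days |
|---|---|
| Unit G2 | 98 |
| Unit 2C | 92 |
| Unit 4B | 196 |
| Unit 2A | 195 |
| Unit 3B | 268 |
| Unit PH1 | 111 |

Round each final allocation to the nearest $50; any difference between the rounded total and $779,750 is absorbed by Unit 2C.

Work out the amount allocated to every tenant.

Days total: 960.
Raw shares: Unit G2 98/960 × $779,750 = 79,599.48; Unit 2C 92/960 × $779,750 = 74,726.04; Unit 4B 196/960 × $779,750 = 159,198.96; Unit 2A 195/960 × $779,750 = 158,386.72; Unit 3B 268/960 × $779,750 = 217,680.21; Unit PH1 111/960 × $779,750 = 90,158.59.
At nearest $50: Unit G2 $79,600; Unit 2C $74,750; Unit 4B $159,200; Unit 2A $158,400; Unit 3B $217,700; Unit PH1 $90,150. Sum = $779,800.
Difference $779,750 − $779,800 = −$50 applied to Unit 2C: Unit 2C becomes $74,700.

Unit G2: $79,600 · Unit 2C: $74,700 · Unit 4B: $159,200 · Unit 2A: $158,400 · Unit 3B: $217,700 · Unit PH1: $90,150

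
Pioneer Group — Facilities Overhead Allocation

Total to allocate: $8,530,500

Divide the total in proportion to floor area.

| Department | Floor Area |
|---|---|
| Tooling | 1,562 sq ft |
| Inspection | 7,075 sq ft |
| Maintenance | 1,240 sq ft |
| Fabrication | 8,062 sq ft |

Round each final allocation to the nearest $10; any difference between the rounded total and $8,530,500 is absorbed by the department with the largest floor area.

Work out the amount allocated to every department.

Tooling: $742,780 · Inspection: $3,364,360 · Maintenance: $589,650 · Fabrication: $3,833,710

Floor area total: 1,562 + 7,075 + 1,240 + 8,062 = 17,939.
Pro-rata amounts: Tooling 742,775.02; Inspection 3,364,361.87; Maintenance 589,654.94; Fabrication 3,833,708.18.
Rounded to nearest $10: Tooling $742,780; Inspection $3,364,360; Maintenance $589,650; Fabrication $3,833,710. Sum = $8,530,500.
No rounding difference to absorb.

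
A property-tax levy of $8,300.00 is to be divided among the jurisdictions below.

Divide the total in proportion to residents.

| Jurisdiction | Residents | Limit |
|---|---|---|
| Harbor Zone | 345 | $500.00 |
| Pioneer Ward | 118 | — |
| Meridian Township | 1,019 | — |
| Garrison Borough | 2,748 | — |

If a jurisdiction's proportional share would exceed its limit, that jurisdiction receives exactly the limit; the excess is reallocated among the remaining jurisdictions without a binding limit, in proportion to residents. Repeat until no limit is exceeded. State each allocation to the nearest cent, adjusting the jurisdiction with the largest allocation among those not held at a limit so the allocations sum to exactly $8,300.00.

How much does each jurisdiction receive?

Harbor Zone: $500.00 | Pioneer Ward: $236.91 | Meridian Township: $2,045.87 | Garrison Borough: $5,517.22

Combined residents = 4,230.
Unconstrained shares: Harbor Zone 676.9504; Pioneer Ward 231.5366; Meridian Township 1,999.4563; Garrison Borough 5,392.0567.
Capped: Harbor Zone ($500.00); residual $7,800.00 reallocated over remaining residents 3,885.
Remaining shares: Pioneer Ward 236.9112 → $236.91; Meridian Township 2,045.8687 → $2,045.87; Garrison Borough 5,517.2201 → $5,517.22.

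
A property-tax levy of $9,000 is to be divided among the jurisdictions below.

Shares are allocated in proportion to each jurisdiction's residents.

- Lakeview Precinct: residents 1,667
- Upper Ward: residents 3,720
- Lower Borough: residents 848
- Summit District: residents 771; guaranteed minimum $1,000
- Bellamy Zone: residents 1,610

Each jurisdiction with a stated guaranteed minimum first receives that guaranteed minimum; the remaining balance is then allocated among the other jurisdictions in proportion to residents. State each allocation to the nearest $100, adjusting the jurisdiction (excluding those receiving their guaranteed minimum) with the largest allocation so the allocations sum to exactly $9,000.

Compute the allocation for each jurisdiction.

Lakeview Precinct: $1,700 | Upper Ward: $3,800 | Lower Borough: $900 | Summit District: $1,000 | Bellamy Zone: $1,600

Minimums first: Summit District $1,000. Balance $8,000.
Balance split over remaining residents 7,845: Lakeview Precinct 1,699.94 → $1,700; Upper Ward 3,793.50 → $3,800; Lower Borough 864.75 → $900; Bellamy Zone 1,641.81 → $1,600.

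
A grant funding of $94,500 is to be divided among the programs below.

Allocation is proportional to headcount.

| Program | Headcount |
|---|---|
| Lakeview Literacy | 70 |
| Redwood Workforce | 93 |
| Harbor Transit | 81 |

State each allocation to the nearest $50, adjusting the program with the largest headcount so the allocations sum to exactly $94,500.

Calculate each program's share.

Sum of headcount: 244.
Raw shares: Lakeview Literacy 70/244 × $94,500 = 27,110.66; Redwood Workforce 93/244 × $94,500 = 36,018.44; Harbor Transit 81/244 × $94,500 = 31,370.90.
Rounded to nearest $50: Lakeview Literacy $27,100; Redwood Workforce $36,000; Harbor Transit $31,350. Sum = $94,450.
Difference $94,500 − $94,450 = +$50 applied to largest headcount (Redwood Workforce): Redwood Workforce becomes $36,050.

Lakeview Literacy: $27,100 · Redwood Workforce: $36,050 · Harbor Transit: $31,350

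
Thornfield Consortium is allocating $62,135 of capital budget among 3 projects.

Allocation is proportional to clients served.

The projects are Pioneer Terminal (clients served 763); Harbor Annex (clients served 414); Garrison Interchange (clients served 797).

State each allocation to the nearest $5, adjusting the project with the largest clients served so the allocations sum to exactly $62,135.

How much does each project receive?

Pioneer Terminal: $24,015 · Harbor Annex: $13,030 · Garrison Interchange: $25,090

Clients served total: 1,974.
Proportional shares: Pioneer Terminal 763/1,974 × $62,135 = 24,016.72; Harbor Annex 414/1,974 × $62,135 = 13,031.35; Garrison Interchange 797/1,974 × $62,135 = 25,086.93.
After rounding ($5): Pioneer Terminal $24,015; Harbor Annex $13,030; Garrison Interchange $25,085. Sum = $62,130.
Difference $62,135 − $62,130 = +$5 applied to largest clients served (Garrison Interchange): Garrison Interchange becomes $25,090.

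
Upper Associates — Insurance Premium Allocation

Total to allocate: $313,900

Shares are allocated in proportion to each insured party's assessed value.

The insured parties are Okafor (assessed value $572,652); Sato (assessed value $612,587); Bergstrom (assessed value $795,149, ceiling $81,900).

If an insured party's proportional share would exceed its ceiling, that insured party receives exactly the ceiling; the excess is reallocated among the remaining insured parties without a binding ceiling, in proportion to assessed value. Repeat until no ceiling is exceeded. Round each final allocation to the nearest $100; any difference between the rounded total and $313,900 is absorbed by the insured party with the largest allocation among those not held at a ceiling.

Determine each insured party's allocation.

Sum of assessed value: 1,980,388.
Proportional shares (ignoring caps): Okafor 90,767.80; Sato 97,097.67; Bergstrom 126,034.53.
Held at cap: Bergstrom ($81,900); remaining pool $232,000 reallocated over remaining assessed value 1,185,239.
Redistributed shares: Okafor 112,091.54 → $112,100; Sato 119,908.46 → $119,900.

Okafor: $112,100; Sato: $119,900; Bergstrom: $81,900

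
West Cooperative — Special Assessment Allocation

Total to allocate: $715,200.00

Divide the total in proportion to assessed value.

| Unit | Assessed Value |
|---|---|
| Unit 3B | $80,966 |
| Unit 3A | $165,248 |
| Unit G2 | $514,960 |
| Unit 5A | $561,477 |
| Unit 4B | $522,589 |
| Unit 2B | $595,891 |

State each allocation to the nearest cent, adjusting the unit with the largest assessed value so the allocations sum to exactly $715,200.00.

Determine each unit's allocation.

Unit 3B: $23,721.33 | Unit 3A: $48,414.19 | Unit G2: $150,872.44 | Unit 5A: $164,500.94 | Unit 4B: $153,107.58 | Unit 2B: $174,583.52

Sum of assessed value: 80,966 + 165,248 + 514,960 + 561,477 + 522,589 + 595,891 = 2,441,131.
Raw shares: Unit 3B 23,721.3338; Unit 3A 48,414.1857; Unit G2 150,872.4407; Unit 5A 164,500.9426; Unit 4B 153,107.5771; Unit 2B 174,583.5202.
Rounded to nearest cent: Unit 3B $23,721.33; Unit 3A $48,414.19; Unit G2 $150,872.44; Unit 5A $164,500.94; Unit 4B $153,107.58; Unit 2B $174,583.52. Sum = $715,200.00.
No rounding difference to absorb.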